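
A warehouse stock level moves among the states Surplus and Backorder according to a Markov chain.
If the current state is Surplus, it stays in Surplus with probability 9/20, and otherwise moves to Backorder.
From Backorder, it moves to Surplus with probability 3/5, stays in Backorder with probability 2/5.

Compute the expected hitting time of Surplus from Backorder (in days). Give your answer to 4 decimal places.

Let t(s) be the expected number of days to first reach Surplus from state s, with t(Surplus) = 0. Conditioning on the first day:
t(Backorder) = 1 + 0.4·t(Backorder)
Solving: t(Backorder) = 1.6667.
Expected days from Backorder to Surplus: 1.6667.

1.6667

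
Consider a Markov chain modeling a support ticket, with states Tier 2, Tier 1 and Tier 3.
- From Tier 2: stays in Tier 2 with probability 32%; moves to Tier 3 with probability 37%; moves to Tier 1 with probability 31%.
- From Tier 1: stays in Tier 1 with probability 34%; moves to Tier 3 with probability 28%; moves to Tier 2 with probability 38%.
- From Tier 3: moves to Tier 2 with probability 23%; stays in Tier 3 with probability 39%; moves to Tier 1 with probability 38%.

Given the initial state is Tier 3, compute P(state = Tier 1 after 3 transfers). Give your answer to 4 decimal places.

0.3445

Propagate the distribution vector 3 transfers from Tier 3.
After 0 transfers: (0.0000, 0.0000, 1.0000)
After 1 transfer: (0.2300, 0.3800, 0.3900)
After 2 transfers: (0.3077, 0.3487, 0.3436)
After 3 transfers: (0.3100, 0.3445, 0.3455)
P(in Tier 1 after 3 transfers) = 0.3445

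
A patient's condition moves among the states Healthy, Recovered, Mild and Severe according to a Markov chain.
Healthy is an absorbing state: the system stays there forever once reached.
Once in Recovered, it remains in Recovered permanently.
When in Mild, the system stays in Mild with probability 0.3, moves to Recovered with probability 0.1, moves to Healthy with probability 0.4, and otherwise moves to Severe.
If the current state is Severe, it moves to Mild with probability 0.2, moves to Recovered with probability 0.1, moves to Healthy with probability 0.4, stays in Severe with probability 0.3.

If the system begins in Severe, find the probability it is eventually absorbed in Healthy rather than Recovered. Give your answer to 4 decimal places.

0.8000

Let h(s) be the probability of absorption at Healthy starting from transient state s. Then h(Healthy) = 1 and h(Recovered) = 0. By first-step analysis:
h(Mild) = 0.4·1 + 0.1·0 + 0.3·h(Mild) + 0.2·h(Severe)
h(Severe) = 0.4·1 + 0.1·0 + 0.2·h(Mild) + 0.3·h(Severe)
Solving: h(Mild) = 0.8000, h(Severe) = 0.8000.
Starting from Severe, the probability is 0.8000.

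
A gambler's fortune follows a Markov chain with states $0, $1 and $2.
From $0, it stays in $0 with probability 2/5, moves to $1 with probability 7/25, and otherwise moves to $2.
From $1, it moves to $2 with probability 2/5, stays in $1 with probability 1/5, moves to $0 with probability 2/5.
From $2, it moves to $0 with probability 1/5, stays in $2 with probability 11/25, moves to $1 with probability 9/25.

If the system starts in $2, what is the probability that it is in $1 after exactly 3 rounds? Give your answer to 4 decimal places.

0.2892

Propagate the distribution vector 3 rounds from $2.
After 0 rounds: (0.0000, 0.0000, 1.0000)
After 1 round: (0.2000, 0.3600, 0.4400)
After 2 rounds: (0.3120, 0.2864, 0.4016)
After 3 rounds: (0.3197, 0.2892, 0.3911)
P(in $1 after 3 rounds) = 0.2892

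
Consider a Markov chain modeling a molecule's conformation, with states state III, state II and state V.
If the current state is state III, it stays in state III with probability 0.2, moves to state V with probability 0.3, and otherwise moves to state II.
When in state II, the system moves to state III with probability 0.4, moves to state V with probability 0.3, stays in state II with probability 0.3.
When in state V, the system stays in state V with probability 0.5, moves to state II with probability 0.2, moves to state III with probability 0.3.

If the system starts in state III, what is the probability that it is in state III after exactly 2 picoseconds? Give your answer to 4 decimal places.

Sum over the intermediate state after 1 picosecond:
P = P(state III→state III)·P(state III→state III) + P(state III→state II)·P(state II→state III) + P(state III→state V)·P(state V→state III)
  = 0.2×0.2 + 0.5×0.4 + 0.3×0.3
  = 0.0400 + 0.2000 + 0.0900 = 0.3300

0.3300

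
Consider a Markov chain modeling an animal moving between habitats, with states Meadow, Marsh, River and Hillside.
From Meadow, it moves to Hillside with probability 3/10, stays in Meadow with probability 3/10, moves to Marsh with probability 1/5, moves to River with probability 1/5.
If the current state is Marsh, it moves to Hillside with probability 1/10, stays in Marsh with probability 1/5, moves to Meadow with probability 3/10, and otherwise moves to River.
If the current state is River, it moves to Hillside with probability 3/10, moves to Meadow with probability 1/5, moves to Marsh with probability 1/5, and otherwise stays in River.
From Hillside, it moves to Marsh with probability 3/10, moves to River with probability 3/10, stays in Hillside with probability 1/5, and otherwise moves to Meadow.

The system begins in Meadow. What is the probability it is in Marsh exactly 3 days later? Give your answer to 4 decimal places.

0.2230

Propagate the distribution vector 3 days from Meadow.
After 0 days: (1.0000, 0.0000, 0.0000, 0.0000)
After 1 day: (0.3000, 0.2000, 0.2000, 0.3000)
After 2 days: (0.2500, 0.2300, 0.2900, 0.2300)
After 3 days: (0.2480, 0.2230, 0.2980, 0.2310)
P(in Marsh after 3 days) = 0.2230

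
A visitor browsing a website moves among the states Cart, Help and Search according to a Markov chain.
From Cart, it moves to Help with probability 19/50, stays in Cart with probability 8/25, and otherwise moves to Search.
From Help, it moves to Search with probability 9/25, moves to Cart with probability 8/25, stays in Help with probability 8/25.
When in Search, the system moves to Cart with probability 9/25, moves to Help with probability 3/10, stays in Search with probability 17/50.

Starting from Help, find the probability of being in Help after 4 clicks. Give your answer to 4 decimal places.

0.3333

Propagate the distribution vector 4 clicks from Help.
After 0 clicks: (0.0000, 1.0000, 0.0000)
After 1 click: (0.3200, 0.3200, 0.3600)
After 2 clicks: (0.3344, 0.3320, 0.3336)
After 3 clicks: (0.3333, 0.3334, 0.3333)
After 4 clicks: (0.3333, 0.3333, 0.3333)
P(in Help after 4 clicks) = 0.3333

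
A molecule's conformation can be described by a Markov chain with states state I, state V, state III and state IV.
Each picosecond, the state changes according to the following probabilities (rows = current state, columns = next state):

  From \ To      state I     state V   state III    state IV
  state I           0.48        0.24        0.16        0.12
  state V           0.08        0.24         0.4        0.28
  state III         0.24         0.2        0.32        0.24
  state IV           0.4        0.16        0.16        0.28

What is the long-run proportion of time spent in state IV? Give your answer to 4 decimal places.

0.2192

Let the stationary distribution be π with π = πP and π_1 + π_2 + π_3 + π_4 = 1.
π_1 = 0.48·π_1 + 0.08·π_2 + 0.24·π_3 + 0.4·π_4
π_2 = 0.24·π_1 + 0.24·π_2 + 0.2·π_3 + 0.16·π_4
π_3 = 0.16·π_1 + 0.4·π_2 + 0.32·π_3 + 0.16·π_4
Solving with the normalization constraint gives π = (0.3172, 0.2124, 0.2512, 0.2192).
So the stationary probability of state IV is 0.2192.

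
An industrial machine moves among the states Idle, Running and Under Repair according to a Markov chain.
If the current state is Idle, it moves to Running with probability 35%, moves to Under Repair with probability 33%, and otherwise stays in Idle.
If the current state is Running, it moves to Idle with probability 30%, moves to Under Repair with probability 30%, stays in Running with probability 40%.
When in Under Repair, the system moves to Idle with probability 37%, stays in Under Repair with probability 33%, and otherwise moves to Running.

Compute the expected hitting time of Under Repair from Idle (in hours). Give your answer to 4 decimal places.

3.1353

Let t(s) be the expected number of hours to first reach Under Repair from state s, with t(Under Repair) = 0. Conditioning on the first hour:
t(Idle) = 1 + 0.32·t(Idle) + 0.35·t(Running)
t(Running) = 1 + 0.3·t(Idle) + 0.4·t(Running)
Solving: t(Idle) = 3.1353, t(Running) = 3.2343.
Expected hours from Idle to Under Repair: 3.1353.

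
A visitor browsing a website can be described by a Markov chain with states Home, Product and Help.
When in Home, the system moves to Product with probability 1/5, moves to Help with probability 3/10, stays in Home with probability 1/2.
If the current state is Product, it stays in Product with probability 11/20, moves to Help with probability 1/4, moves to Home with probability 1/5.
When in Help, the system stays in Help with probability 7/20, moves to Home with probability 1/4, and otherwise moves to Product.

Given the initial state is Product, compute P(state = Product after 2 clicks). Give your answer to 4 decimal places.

Sum over the intermediate state after 1 click:
P = P(Product→Home)·P(Home→Product) + P(Product→Product)·P(Product→Product) + P(Product→Help)·P(Help→Product)
  = 0.2×0.2 + 0.55×0.55 + 0.25×0.4
  = 0.0400 + 0.3025 + 0.1000 = 0.4425

0.4425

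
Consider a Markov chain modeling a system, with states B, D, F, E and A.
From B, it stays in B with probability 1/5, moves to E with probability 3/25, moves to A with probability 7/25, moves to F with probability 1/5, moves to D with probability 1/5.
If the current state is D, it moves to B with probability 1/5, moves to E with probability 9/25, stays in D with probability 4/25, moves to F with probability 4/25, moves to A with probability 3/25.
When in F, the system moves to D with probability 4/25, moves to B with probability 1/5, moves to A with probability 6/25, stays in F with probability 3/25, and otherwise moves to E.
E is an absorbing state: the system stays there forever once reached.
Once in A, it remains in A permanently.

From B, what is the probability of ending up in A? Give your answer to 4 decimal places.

Let h(s) be the probability of absorption at A starting from transient state s. Then h(A) = 1 and h(E) = 0. By first-step analysis:
h(B) = 0.2·h(B) + 0.2·h(D) + 0.2·h(F) + 0.12·0 + 0.28·1
h(D) = 0.2·h(B) + 0.16·h(D) + 0.16·h(F) + 0.36·0 + 0.12·1
h(F) = 0.2·h(B) + 0.16·h(D) + 0.12·h(F) + 0.28·0 + 0.24·1
Solving: h(B) = 0.5575, h(D) = 0.3643, h(F) = 0.4657.
Starting from B, the probability is 0.5575.

0.5575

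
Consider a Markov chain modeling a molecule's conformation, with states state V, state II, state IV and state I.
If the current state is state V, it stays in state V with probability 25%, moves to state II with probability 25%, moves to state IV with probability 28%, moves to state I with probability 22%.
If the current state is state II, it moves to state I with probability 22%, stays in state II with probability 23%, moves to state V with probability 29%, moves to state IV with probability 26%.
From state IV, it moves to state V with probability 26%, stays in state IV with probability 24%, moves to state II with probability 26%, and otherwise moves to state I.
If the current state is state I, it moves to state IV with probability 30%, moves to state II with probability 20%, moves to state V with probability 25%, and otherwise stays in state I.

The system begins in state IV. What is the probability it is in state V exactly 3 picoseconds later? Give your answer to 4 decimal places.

Propagate the distribution vector 3 picoseconds from state IV.
After 0 picoseconds: (0.0000, 0.0000, 1.0000, 0.0000)
After 1 picosecond: (0.2600, 0.2600, 0.2400, 0.2400)
After 2 picoseconds: (0.2628, 0.2352, 0.2700, 0.2320)
After 3 picoseconds: (0.2621, 0.2364, 0.2691, 0.2324)
P(in state V after 3 picoseconds) = 0.2621

0.2621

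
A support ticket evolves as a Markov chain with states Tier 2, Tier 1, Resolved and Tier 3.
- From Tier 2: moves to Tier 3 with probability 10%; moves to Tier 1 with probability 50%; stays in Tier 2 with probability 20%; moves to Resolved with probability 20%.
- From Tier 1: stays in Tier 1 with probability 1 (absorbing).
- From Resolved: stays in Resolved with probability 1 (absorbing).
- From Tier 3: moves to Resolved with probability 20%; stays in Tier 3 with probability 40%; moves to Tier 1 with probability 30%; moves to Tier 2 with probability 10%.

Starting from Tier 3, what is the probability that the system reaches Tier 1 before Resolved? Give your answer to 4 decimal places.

0.6170

Let h(s) be the probability of absorption at Tier 1 starting from transient state s. Then h(Tier 1) = 1 and h(Resolved) = 0. By first-step analysis:
h(Tier 2) = 0.2·h(Tier 2) + 0.5·1 + 0.2·0 + 0.1·h(Tier 3)
h(Tier 3) = 0.1·h(Tier 2) + 0.3·1 + 0.2·0 + 0.4·h(Tier 3)
Solving: h(Tier 2) = 0.7021, h(Tier 3) = 0.6170.
Starting from Tier 3, the probability is 0.6170.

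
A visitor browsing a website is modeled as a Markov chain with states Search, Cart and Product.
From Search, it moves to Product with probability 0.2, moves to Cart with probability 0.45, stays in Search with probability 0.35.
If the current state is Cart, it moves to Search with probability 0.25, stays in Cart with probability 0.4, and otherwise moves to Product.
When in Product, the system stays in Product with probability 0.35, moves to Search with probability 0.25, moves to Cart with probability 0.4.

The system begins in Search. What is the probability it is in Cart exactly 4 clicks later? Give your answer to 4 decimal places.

Propagate the distribution vector 4 clicks from Search.
After 0 clicks: (1.0000, 0.0000, 0.0000)
After 1 click: (0.3500, 0.4500, 0.2000)
After 2 clicks: (0.2850, 0.4175, 0.2975)
After 3 clicks: (0.2785, 0.4143, 0.3073)
After 4 clicks: (0.2779, 0.4139, 0.3082)
P(in Cart after 4 clicks) = 0.4139

0.4139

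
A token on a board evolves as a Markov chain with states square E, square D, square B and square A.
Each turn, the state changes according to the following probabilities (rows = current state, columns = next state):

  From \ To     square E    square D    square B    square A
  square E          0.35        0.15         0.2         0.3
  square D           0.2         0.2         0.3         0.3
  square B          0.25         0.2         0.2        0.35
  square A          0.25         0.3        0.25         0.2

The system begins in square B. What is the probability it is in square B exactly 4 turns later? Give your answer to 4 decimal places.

0.2356

Propagate the distribution vector 4 turns from square B.
After 0 turns: (0.0000, 0.0000, 1.0000, 0.0000)
After 1 turn: (0.2500, 0.2000, 0.2000, 0.3500)
After 2 turns: (0.2650, 0.2225, 0.2375, 0.2750)
After 3 turns: (0.2654, 0.2143, 0.2360, 0.2844)
After 4 turns: (0.2658, 0.2152, 0.2356, 0.2834)
P(in square B after 4 turns) = 0.2356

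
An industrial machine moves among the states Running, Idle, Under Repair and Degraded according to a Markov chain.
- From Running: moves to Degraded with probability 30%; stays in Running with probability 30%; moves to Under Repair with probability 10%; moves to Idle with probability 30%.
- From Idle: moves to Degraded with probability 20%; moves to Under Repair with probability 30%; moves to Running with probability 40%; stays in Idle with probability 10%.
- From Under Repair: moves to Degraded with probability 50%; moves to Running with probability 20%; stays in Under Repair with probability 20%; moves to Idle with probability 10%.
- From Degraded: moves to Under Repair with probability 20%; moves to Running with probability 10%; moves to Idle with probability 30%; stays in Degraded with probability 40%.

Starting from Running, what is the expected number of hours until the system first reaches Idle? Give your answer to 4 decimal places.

3.7089

Let t(s) be the expected number of hours to first reach Idle from state s, with t(Idle) = 0. Conditioning on the first hour:
t(Running) = 1 + 0.3·t(Running) + 0.1·t(Under Repair) + 0.3·t(Degraded)
t(Under Repair) = 1 + 0.2·t(Running) + 0.2·t(Under Repair) + 0.5·t(Degraded)
t(Degraded) = 1 + 0.1·t(Running) + 0.2·t(Under Repair) + 0.4·t(Degraded)
Solving: t(Running) = 3.7089, t(Under Repair) = 4.5540, t(Degraded) = 3.8028.
Expected hours from Running to Idle: 3.7089.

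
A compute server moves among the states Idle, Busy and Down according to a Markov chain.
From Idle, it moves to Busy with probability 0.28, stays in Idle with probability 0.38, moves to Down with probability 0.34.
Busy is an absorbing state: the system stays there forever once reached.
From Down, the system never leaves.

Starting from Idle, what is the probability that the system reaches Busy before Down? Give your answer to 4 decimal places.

Let h(s) be the probability of absorption at Busy starting from transient state s. Then h(Busy) = 1 and h(Down) = 0. By first-step analysis:
h(Idle) = 0.38·h(Idle) + 0.28·1 + 0.34·0
Solving: h(Idle) = 0.4516.
Starting from Idle, the probability is 0.4516.

0.4516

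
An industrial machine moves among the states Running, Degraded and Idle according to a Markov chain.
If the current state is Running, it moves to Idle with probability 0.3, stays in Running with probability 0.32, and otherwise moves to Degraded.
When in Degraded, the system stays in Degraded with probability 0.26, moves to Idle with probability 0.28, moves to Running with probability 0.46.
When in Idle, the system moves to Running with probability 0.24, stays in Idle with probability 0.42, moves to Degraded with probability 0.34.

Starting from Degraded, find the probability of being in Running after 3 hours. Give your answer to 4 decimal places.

Propagate the distribution vector 3 hours from Degraded.
After 0 hours: (0.0000, 1.0000, 0.0000)
After 1 hour: (0.4600, 0.2600, 0.2800)
After 2 hours: (0.3340, 0.3376, 0.3284)
After 3 hours: (0.3410, 0.3264, 0.3327)
P(in Running after 3 hours) = 0.3410

0.3410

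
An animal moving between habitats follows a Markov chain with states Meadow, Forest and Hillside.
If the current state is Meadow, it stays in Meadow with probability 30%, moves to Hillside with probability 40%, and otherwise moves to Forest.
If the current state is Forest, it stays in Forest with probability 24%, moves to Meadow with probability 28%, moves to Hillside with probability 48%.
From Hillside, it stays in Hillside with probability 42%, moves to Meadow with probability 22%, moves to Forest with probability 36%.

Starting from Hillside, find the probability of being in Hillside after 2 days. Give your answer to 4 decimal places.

0.4372

Sum over the intermediate state after 1 day:
P = P(Hillside→Meadow)·P(Meadow→Hillside) + P(Hillside→Forest)·P(Forest→Hillside) + P(Hillside→Hillside)·P(Hillside→Hillside)
  = 0.22×0.4 + 0.36×0.48 + 0.42×0.42
  = 0.0880 + 0.1728 + 0.1764 = 0.4372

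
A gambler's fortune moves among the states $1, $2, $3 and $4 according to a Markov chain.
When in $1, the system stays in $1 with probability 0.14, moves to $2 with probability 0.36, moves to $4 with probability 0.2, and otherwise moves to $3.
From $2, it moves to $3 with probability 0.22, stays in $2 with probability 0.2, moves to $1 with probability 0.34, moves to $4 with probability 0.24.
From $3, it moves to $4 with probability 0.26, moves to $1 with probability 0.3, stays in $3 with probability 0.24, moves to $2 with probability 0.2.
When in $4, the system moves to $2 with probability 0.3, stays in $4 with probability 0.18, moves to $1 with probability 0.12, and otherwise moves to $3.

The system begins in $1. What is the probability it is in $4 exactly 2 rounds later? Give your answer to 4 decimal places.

0.2284

Propagate the distribution vector 2 rounds from $1.
After 0 rounds: (1.0000, 0.0000, 0.0000, 0.0000)
After 1 round: (0.1400, 0.3600, 0.3000, 0.2000)
After 2 rounds: (0.2560, 0.2424, 0.2732, 0.2284)
P(in $4 after 2 rounds) = 0.2284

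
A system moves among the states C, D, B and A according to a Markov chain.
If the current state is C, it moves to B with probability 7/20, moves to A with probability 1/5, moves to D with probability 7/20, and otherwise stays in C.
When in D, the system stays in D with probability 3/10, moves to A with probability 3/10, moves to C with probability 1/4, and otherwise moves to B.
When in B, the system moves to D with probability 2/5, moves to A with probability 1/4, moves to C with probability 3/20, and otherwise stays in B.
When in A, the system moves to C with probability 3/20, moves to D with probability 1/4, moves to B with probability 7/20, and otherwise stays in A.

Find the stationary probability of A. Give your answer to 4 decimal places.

Let the stationary distribution be π with π = πP and π_1 + π_2 + π_3 + π_4 = 1.
π_1 = 0.1·π_1 + 0.25·π_2 + 0.15·π_3 + 0.15·π_4
π_2 = 0.35·π_1 + 0.3·π_2 + 0.4·π_3 + 0.25·π_4
π_3 = 0.35·π_1 + 0.15·π_2 + 0.2·π_3 + 0.35·π_4
Solving with the normalization constraint gives π = (0.1734, 0.3207, 0.2486, 0.2574).
So the stationary probability of A is 0.2574.

0.2574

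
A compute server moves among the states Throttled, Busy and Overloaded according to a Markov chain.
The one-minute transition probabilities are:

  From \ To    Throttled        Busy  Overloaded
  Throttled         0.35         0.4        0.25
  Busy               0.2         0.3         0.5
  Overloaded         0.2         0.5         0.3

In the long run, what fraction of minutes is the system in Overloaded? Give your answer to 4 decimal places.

0.3676

Let the stationary distribution be π with π = πP and π_1 + π_2 + π_3 = 1.
π_1 = 0.35·π_1 + 0.2·π_2 + 0.2·π_3
π_2 = 0.4·π_1 + 0.3·π_2 + 0.5·π_3
Solving with the normalization constraint gives π = (0.2353, 0.3971, 0.3676).
So the stationary probability of Overloaded is 0.3676.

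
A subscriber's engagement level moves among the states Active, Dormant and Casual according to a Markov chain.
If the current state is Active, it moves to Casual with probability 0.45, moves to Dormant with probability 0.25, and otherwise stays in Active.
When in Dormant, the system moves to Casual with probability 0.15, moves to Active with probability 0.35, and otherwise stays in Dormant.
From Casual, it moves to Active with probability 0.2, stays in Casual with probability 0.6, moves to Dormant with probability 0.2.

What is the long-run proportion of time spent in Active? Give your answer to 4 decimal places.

Let the stationary distribution be π with π = πP and π_1 + π_2 + π_3 = 1.
π_1 = 0.3·π_1 + 0.35·π_2 + 0.2·π_3
π_2 = 0.25·π_1 + 0.5·π_2 + 0.2·π_3
Solving with the normalization constraint gives π = (0.2731, 0.3052, 0.4217).
So the stationary probability of Active is 0.2731.

0.2731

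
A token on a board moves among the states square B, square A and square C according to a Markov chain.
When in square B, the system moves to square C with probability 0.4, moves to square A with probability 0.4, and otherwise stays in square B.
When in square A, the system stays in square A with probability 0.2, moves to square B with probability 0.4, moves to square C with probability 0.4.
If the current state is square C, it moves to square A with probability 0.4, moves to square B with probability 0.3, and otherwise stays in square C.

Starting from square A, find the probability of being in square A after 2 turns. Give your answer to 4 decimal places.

0.3600

Sum over the intermediate state after 1 turn:
P = P(square A→square B)·P(square B→square A) + P(square A→square A)·P(square A→square A) + P(square A→square C)·P(square C→square A)
  = 0.4×0.4 + 0.2×0.2 + 0.4×0.4
  = 0.1600 + 0.0400 + 0.1600 = 0.3600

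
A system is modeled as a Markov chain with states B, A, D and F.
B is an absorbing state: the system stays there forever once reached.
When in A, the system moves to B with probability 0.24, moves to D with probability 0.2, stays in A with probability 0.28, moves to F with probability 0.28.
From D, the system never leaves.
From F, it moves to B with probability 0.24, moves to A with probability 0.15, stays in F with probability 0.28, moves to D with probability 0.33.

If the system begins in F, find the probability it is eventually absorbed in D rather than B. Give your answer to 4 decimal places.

0.5617

Let h(s) be the probability of absorption at D starting from transient state s. Then h(D) = 1 and h(B) = 0. By first-step analysis:
h(A) = 0.24·0 + 0.28·h(A) + 0.2·1 + 0.28·h(F)
h(F) = 0.24·0 + 0.15·h(A) + 0.33·1 + 0.28·h(F)
Solving: h(A) = 0.4962, h(F) = 0.5617.
Starting from F, the probability is 0.5617.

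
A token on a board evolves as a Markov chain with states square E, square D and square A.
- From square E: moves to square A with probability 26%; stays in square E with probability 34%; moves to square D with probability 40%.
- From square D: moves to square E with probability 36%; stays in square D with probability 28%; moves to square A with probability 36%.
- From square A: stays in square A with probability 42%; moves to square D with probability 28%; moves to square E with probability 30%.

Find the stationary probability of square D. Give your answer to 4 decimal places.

0.3199

Let the stationary distribution be π with π = πP and π_1 + π_2 + π_3 = 1.
π_1 = 0.34·π_1 + 0.36·π_2 + 0.3·π_3
π_2 = 0.4·π_1 + 0.28·π_2 + 0.28·π_3
Solving with the normalization constraint gives π = (0.3325, 0.3199, 0.3476).
So the stationary probability of square D is 0.3199.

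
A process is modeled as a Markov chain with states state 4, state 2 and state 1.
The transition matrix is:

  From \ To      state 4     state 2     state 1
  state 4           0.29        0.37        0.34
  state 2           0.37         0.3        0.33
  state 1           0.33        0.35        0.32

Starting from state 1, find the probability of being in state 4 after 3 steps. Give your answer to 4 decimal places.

Propagate the distribution vector 3 steps from state 1.
After 0 steps: (0.0000, 0.0000, 1.0000)
After 1 step: (0.3300, 0.3500, 0.3200)
After 2 steps: (0.3308, 0.3391, 0.3301)
After 3 steps: (0.3303, 0.3397, 0.3300)
P(in state 4 after 3 steps) = 0.3303

0.3303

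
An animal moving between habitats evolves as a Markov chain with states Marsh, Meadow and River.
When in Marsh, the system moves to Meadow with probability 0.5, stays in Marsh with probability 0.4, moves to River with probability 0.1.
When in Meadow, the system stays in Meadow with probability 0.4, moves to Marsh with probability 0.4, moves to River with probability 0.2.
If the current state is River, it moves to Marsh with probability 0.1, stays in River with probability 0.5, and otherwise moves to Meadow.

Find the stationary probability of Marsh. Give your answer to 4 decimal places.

Let the stationary distribution be π with π = πP and π_1 + π_2 + π_3 = 1.
π_1 = 0.4·π_1 + 0.4·π_2 + 0.1·π_3
π_2 = 0.5·π_1 + 0.4·π_2 + 0.4·π_3
Solving with the normalization constraint gives π = (0.3284, 0.4328, 0.2388).
So the stationary probability of Marsh is 0.3284.

0.3284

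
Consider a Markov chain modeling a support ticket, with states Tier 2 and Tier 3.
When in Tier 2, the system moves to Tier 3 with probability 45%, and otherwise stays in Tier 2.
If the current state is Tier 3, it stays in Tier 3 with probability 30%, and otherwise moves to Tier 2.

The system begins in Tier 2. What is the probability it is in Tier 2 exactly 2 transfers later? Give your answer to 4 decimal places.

Sum over the intermediate state after 1 transfer:
P = P(Tier 2→Tier 2)·P(Tier 2→Tier 2) + P(Tier 2→Tier 3)·P(Tier 3→Tier 2)
  = 0.55×0.55 + 0.45×0.7
  = 0.3025 + 0.3150 = 0.6175

0.6175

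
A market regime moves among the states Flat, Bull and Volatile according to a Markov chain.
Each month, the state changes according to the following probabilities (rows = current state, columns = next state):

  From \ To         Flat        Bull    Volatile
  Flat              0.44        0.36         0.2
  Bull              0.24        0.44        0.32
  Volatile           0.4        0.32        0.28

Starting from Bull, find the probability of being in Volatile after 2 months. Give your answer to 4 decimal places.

Sum over the intermediate state after 1 month:
P = P(Bull→Flat)·P(Flat→Volatile) + P(Bull→Bull)·P(Bull→Volatile) + P(Bull→Volatile)·P(Volatile→Volatile)
  = 0.24×0.2 + 0.44×0.32 + 0.32×0.28
  = 0.0480 + 0.1408 + 0.0896 = 0.2784

0.2784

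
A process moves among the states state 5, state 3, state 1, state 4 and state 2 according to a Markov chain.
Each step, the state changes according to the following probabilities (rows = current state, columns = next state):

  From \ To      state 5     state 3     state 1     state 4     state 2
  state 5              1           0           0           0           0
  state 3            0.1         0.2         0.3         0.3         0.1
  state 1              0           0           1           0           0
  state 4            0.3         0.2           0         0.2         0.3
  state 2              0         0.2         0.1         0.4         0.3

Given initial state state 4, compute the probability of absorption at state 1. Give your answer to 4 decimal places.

Let h(s) be the probability of absorption at state 1 starting from transient state s. Then h(state 1) = 1 and h(state 5) = 0. By first-step analysis:
h(state 3) = 0.1·0 + 0.2·h(state 3) + 0.3·1 + 0.3·h(state 4) + 0.1·h(state 2)
h(state 4) = 0.3·0 + 0.2·h(state 3) + 0.2·h(state 4) + 0.3·h(state 2)
h(state 2) = 0.2·h(state 3) + 0.1·1 + 0.4·h(state 4) + 0.3·h(state 2)
Solving: h(state 3) = 0.5560, h(state 4) = 0.3209, h(state 2) = 0.4851.
Starting from state 4, the probability is 0.3209.

0.3209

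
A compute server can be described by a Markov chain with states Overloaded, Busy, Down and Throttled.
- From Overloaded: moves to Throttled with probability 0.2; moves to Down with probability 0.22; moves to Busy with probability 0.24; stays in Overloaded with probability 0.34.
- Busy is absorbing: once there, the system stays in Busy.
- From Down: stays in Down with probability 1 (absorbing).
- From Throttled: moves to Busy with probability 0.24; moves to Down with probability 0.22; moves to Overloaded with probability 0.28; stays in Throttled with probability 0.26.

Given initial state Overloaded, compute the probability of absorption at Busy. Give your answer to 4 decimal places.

Let h(s) be the probability of absorption at Busy starting from transient state s. Then h(Busy) = 1 and h(Down) = 0. By first-step analysis:
h(Overloaded) = 0.34·h(Overloaded) + 0.24·1 + 0.22·0 + 0.2·h(Throttled)
h(Throttled) = 0.28·h(Overloaded) + 0.24·1 + 0.22·0 + 0.26·h(Throttled)
Solving: h(Overloaded) = 0.5217, h(Throttled) = 0.5217.
Starting from Overloaded, the probability is 0.5217.

0.5217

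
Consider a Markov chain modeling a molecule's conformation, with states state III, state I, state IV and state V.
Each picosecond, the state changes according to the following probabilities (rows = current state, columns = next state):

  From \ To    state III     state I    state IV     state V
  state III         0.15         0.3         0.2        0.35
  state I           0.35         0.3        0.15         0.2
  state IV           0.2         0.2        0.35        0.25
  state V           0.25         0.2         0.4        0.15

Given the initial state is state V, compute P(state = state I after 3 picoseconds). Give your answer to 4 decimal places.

Propagate the distribution vector 3 picoseconds from state V.
After 0 picoseconds: (0.0000, 0.0000, 0.0000, 1.0000)
After 1 picosecond: (0.2500, 0.2000, 0.4000, 0.1500)
After 2 picoseconds: (0.2250, 0.2450, 0.2800, 0.2500)
After 3 picoseconds: (0.2380, 0.2470, 0.2798, 0.2353)
P(in state I after 3 picoseconds) = 0.2470

0.2470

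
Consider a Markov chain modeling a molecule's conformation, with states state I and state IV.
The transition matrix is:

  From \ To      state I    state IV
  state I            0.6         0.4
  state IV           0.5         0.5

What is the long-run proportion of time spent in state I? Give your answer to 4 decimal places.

Let the stationary distribution be π with π = πP and π_1 + π_2 = 1.
π_1 = 0.6·π_1 + 0.5·π_2
Solving with the normalization constraint gives π = (0.5556, 0.4444).
So the stationary probability of state I is 0.5556.

0.5556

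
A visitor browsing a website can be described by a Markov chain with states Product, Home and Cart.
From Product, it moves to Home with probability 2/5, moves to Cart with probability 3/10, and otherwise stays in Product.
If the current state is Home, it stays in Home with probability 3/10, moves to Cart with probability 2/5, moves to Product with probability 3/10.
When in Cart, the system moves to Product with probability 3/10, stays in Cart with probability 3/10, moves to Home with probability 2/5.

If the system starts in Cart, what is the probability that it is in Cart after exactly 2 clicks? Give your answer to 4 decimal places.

0.3400

Sum over the intermediate state after 1 click:
P = P(Cart→Product)·P(Product→Cart) + P(Cart→Home)·P(Home→Cart) + P(Cart→Cart)·P(Cart→Cart)
  = 0.3×0.3 + 0.4×0.4 + 0.3×0.3
  = 0.0900 + 0.1600 + 0.0900 = 0.3400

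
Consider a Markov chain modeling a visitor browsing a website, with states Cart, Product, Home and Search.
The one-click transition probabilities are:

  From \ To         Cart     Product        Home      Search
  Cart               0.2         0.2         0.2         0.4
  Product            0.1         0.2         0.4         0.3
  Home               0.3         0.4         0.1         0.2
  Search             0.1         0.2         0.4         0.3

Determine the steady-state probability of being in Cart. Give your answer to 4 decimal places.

Let the stationary distribution be π with π = πP and π_1 + π_2 + π_3 + π_4 = 1.
π_1 = 0.2·π_1 + 0.1·π_2 + 0.3·π_3 + 0.1·π_4
π_2 = 0.2·π_1 + 0.2·π_2 + 0.4·π_3 + 0.2·π_4
π_3 = 0.2·π_1 + 0.4·π_2 + 0.1·π_3 + 0.4·π_4
Solving with the normalization constraint gives π = (0.1736, 0.2562, 0.2810, 0.2893).
So the stationary probability of Cart is 0.1736.

0.1736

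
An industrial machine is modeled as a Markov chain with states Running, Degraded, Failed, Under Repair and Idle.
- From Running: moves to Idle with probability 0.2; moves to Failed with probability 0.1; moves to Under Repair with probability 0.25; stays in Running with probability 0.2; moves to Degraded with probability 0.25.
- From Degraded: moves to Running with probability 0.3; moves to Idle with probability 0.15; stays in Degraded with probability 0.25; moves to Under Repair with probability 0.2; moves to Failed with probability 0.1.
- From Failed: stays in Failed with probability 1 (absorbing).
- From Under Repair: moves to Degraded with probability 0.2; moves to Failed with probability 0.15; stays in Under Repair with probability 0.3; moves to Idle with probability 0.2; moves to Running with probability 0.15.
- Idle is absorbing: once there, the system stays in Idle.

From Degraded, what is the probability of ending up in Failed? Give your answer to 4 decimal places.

Let h(s) be the probability of absorption at Failed starting from transient state s. Then h(Failed) = 1 and h(Idle) = 0. By first-step analysis:
h(Running) = 0.2·h(Running) + 0.25·h(Degraded) + 0.1·1 + 0.25·h(Under Repair) + 0.2·0
h(Degraded) = 0.3·h(Running) + 0.25·h(Degraded) + 0.1·1 + 0.2·h(Under Repair) + 0.15·0
h(Under Repair) = 0.15·h(Running) + 0.2·h(Degraded) + 0.15·1 + 0.3·h(Under Repair) + 0.2·0
Solving: h(Running) = 0.3743, h(Degraded) = 0.3914, h(Under Repair) = 0.4063.
Starting from Degraded, the probability is 0.3914.

0.3914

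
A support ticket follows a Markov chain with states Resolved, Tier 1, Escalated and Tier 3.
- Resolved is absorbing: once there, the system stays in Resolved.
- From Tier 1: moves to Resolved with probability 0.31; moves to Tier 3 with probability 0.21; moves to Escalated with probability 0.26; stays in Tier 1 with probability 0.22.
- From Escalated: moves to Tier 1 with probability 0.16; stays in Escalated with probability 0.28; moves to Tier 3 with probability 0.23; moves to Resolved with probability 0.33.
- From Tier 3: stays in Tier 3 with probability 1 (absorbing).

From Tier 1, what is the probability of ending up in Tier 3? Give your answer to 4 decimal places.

0.4058

Let h(s) be the probability of absorption at Tier 3 starting from transient state s. Then h(Tier 3) = 1 and h(Resolved) = 0. By first-step analysis:
h(Tier 1) = 0.31·0 + 0.22·h(Tier 1) + 0.26·h(Escalated) + 0.21·1
h(Escalated) = 0.33·0 + 0.16·h(Tier 1) + 0.28·h(Escalated) + 0.23·1
Solving: h(Tier 1) = 0.4058, h(Escalated) = 0.4096.
Starting from Tier 1, the probability is 0.4058.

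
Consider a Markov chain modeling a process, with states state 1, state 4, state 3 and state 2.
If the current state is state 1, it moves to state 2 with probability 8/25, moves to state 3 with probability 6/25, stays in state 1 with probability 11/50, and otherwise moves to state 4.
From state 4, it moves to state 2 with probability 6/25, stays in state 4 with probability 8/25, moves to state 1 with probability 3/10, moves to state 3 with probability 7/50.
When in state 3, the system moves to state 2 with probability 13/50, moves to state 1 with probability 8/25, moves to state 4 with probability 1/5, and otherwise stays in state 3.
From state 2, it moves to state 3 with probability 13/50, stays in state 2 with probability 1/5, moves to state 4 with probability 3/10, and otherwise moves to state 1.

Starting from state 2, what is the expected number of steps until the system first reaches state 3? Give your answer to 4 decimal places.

4.5312

Let t(s) be the expected number of steps to first reach state 3 from state s, with t(state 3) = 0. Conditioning on the first step:
t(state 1) = 1 + 0.22·t(state 1) + 0.22·t(state 4) + 0.32·t(state 2)
t(state 4) = 1 + 0.3·t(state 1) + 0.32·t(state 4) + 0.24·t(state 2)
t(state 2) = 1 + 0.24·t(state 1) + 0.3·t(state 4) + 0.2·t(state 2)
Solving: t(state 1) = 4.5763, t(state 4) = 5.0888, t(state 2) = 4.5312.
Expected steps from state 2 to state 3: 4.5312.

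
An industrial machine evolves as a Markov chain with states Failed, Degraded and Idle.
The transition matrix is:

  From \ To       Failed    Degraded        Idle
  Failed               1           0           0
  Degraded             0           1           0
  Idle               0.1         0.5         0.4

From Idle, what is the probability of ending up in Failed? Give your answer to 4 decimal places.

0.1667

Let h(s) be the probability of absorption at Failed starting from transient state s. Then h(Failed) = 1 and h(Degraded) = 0. By first-step analysis:
h(Idle) = 0.1·1 + 0.5·0 + 0.4·h(Idle)
Solving: h(Idle) = 0.1667.
Starting from Idle, the probability is 0.1667.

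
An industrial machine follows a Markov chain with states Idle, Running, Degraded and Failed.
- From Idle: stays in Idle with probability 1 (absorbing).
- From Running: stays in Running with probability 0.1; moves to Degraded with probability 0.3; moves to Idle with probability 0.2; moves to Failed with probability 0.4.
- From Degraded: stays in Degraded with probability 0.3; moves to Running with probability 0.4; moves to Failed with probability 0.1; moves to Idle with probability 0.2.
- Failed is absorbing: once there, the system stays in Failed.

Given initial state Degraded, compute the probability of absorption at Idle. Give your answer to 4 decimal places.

Let h(s) be the probability of absorption at Idle starting from transient state s. Then h(Idle) = 1 and h(Failed) = 0. By first-step analysis:
h(Running) = 0.2·1 + 0.1·h(Running) + 0.3·h(Degraded) + 0.4·0
h(Degraded) = 0.2·1 + 0.4·h(Running) + 0.3·h(Degraded) + 0.1·0
Solving: h(Running) = 0.3922, h(Degraded) = 0.5098.
Starting from Degraded, the probability is 0.5098.

0.5098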